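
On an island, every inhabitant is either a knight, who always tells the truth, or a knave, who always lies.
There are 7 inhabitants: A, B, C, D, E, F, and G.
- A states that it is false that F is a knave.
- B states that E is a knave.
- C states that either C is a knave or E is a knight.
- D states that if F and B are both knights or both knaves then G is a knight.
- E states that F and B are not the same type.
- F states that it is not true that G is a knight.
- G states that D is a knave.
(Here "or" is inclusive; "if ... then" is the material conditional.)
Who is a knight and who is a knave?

Knights: A, C, D, E, and F. Knaves: B and G.

A is a knight; "it is false that F is a knave" is true, as required.
B is a knave, and the claim "E is a knave" is indeed false.
C is a knight; "either C is a knave or E is a knight" is true, as required.
D is a knight, and the claim "if F and B are both knights or both knaves then G is a knight" is indeed true.
E (knight): "F and B are not the same type" — true. ✓
F (knight): "it is not true that G is a knight" — true. ✓
G is a knave, so "D is a knave" must be false — and it is.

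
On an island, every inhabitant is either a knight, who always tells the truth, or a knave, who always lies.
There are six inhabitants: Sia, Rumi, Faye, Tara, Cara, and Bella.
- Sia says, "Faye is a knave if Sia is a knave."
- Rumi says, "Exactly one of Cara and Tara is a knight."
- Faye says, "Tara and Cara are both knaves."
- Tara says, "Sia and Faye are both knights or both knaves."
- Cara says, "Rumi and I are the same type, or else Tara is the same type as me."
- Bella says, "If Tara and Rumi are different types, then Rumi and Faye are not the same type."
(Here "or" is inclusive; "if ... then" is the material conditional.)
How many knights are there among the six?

4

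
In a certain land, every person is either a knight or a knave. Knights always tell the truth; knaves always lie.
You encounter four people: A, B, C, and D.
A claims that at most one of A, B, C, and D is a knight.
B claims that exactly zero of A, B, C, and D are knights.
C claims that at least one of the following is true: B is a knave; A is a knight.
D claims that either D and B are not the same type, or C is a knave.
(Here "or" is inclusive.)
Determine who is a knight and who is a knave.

A (knave): "at most one of A, B, C, and D is a knight" — False. ✓
B is a knave, and the claim "exactly zero of A, B, C, and D are knights" is indeed False.
C (knight): "at least one of the following is true: B is a knave; A is a knight" — true. ✓
D (knight): "either D and B are not the same type, or C is a knave" — true. ✓

A is a knave, B is a knave, C is a knight, and D is a knight.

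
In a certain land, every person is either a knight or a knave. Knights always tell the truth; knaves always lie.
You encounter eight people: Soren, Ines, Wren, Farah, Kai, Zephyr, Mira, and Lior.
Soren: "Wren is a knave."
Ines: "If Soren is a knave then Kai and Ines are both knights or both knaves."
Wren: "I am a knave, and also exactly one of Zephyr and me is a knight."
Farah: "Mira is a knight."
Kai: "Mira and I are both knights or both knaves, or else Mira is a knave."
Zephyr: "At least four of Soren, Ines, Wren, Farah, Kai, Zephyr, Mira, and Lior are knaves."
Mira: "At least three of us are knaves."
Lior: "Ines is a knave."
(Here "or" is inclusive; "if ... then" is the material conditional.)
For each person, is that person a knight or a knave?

Soren is a knight, so "Wren is a knave" must be true — and it is.
Ines is a knight; "if Soren is a knave then Kai and Ines are both knights or both knaves" is true, as required.
Wren (knave): "I am a knave, and also exactly one of Zephyr and me is a knight" — false. ✓
As a knight, Farah's statement "Mira is a knight" should be true; it is.
Since Kai is a knight, "Mira and I are both knights or both knaves, or else Mira is a knave" needs to be true, which holds.
Zephyr (knave): "at least four of Soren, Ines, Wren, Farah, Kai, Zephyr, Mira, and Lior are knaves" — false. ✓
Mira is a knight; "at least three of us are knaves" is true, as required.
Since Lior is a knave, "Ines is a knave" needs to be false, which holds.

Knights: Soren, Ines, Farah, Kai, and Mira. Knaves: Wren, Zephyr, and Lior.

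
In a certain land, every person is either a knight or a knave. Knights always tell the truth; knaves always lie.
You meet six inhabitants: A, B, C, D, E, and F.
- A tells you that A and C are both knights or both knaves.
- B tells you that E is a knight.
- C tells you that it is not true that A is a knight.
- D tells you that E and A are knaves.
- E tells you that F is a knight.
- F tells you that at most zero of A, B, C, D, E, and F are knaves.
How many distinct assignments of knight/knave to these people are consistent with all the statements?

1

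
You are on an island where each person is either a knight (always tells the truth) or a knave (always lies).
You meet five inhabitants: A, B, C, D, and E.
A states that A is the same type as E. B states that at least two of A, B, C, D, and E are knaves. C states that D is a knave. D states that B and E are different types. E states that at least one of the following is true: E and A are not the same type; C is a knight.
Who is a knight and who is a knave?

A is a knave, B is a knight, C is a knight, D is a knave, and E is a knight.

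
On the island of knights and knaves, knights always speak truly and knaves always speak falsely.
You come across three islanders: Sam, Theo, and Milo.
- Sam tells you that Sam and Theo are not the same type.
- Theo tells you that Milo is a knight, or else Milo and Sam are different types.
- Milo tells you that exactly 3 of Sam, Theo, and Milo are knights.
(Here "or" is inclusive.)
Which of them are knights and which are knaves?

Knights: none. Knaves: Sam, Theo, and Milo.

Sam (knave): "Sam and Theo are not the same type" — false. ✓
Theo is a knave; "Milo is a knight, or else Milo and Sam are different types" is false, as required.
Milo is a knave, and the claim "exactly 3 of Sam, Theo, and Milo are knights" is indeed false.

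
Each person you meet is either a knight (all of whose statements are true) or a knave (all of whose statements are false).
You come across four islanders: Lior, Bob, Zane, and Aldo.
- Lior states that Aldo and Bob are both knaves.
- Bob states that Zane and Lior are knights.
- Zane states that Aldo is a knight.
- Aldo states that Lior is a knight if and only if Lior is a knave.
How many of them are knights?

1

The unique consistent assignment is Lior=knight, Bob=knave, Zane=knave, Aldo=knave.
That has 1 knight.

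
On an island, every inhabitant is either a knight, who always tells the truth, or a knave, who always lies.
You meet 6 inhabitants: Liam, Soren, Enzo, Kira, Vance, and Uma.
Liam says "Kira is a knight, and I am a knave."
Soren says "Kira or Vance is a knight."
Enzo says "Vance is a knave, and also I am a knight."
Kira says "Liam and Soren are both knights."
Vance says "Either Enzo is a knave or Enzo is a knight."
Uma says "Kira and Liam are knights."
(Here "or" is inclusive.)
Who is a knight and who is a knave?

Liam is a knave; "Kira is a knight, and I am a knave" is False, as required.
Soren is a knight, and the claim "Kira or Vance is a knight" is indeed true.
As a knave, Enzo's statement "Vance is a knave, and also I am a knight" should be False; it is.
As a knave, Kira's statement "Liam and Soren are both knights" should be False; it is.
As a knight, Vance's statement "either Enzo is a knave or Enzo is a knight" should be true; it is.
Uma is a knave, so "Kira and Liam are knights" must be False — and it is.

Liam is a knave, Soren is a knight, Enzo is a knave, Kira is a knave, Vance is a knight, and Uma is a knave.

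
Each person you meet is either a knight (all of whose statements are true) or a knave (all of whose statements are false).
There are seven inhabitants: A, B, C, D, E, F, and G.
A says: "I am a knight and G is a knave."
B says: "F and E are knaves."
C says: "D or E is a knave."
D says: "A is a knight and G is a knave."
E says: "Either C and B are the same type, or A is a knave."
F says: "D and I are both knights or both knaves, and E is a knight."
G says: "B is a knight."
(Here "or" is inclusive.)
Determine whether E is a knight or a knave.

Consistent assignments: {A=knight, B=knave, C=knave, D=knight, E=knight, F=knight, G=knave}; {A=knight, B=knave, C=knave, D=knight, E=knight, F=knave, G=knave}
In every consistent assignment, E is a knight.

E is a knight.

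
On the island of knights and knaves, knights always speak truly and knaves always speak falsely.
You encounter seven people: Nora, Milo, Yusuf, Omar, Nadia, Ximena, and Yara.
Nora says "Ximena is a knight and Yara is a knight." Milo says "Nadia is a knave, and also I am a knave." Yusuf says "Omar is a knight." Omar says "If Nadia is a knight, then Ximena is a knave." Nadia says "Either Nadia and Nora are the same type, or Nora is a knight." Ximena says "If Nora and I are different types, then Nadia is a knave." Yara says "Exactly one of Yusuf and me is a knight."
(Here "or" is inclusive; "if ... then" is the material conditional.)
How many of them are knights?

4

The unique consistent assignment is Nora=knight, Milo=knave, Yusuf=knave, Omar=knave, Nadia=knight, Ximena=knight, Yara=knight.
That has 4 knights.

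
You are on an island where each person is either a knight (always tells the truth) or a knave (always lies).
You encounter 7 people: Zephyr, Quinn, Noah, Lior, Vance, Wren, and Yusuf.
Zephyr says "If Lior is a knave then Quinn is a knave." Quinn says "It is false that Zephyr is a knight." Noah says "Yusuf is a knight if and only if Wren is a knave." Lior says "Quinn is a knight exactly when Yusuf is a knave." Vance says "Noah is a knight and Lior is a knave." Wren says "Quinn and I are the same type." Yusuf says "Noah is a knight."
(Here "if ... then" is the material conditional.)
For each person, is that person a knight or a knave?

Zephyr is a knave, Quinn is a knight, Noah is a knight, Lior is a knave, Vance is a knight, Wren is a knave, and Yusuf is a knight.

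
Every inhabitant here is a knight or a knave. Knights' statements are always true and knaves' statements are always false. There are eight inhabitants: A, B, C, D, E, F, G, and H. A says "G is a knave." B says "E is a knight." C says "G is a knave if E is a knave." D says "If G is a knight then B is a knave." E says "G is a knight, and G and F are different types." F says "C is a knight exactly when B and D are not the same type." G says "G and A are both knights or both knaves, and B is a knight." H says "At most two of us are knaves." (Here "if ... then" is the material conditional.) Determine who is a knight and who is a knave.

A is a knight; "G is a knave" is True, as required.
B (knave): "E is a knight" — False. ✓
C is a knight, so "G is a knave if E is a knave" must be True — and it is.
D (knight): "if G is a knight then B is a knave" — True. ✓
E (knave): "G is a knight, and G and F are different types" — False. ✓
F (knight): "C is a knight exactly when B and D are not the same type" — True. ✓
G (knave): "G and A are both knights or both knaves, and B is a knight" — False. ✓
As a knave, H's statement "at most two of us are knaves" should be False; it is.

A is a knight, B is a knave, C is a knight, D is a knight, E is a knave, F is a knight, G is a knave, and H is a knave.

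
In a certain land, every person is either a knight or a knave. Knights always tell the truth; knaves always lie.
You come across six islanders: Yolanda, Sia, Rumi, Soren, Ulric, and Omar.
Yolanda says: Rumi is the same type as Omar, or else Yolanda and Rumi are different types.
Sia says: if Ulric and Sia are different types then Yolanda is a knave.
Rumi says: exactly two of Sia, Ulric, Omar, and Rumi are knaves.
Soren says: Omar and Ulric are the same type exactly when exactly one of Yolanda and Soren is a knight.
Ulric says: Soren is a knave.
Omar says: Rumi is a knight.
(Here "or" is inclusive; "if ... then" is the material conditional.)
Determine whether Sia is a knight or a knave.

Sia is a knave.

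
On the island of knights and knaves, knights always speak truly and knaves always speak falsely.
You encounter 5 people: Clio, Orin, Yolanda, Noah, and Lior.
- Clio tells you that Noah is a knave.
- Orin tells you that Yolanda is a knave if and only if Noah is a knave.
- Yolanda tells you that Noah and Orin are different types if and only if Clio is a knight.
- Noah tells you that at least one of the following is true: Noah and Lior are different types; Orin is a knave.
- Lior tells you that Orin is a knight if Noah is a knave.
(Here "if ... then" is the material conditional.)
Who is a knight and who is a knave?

Suppose Clio is a knight. Then Clio's statement "Noah is a knave" would have to be true. Checking the 16 ways to assign the others, none is consistent with every speaker.
(For instance, with Orin=knave, Yolanda=knave, Noah=knight, Lior=knight, Clio's claim "Noah is a knave" comes out false where it would need to be true.)
So Clio must be a knave, making "Noah is a knave" false. Taking Clio=knave, Orin=knave, Yolanda=knave, Noah=knight, Lior=knight, each remaining statement checks out:
  Orin (knave): "Yolanda is a knave if and only if Noah is a knave" — false. ✓
  Yolanda (knave): "Noah and Orin are different types if and only if Clio is a knight" — false. ✓
  Noah (knight): "at least one of the following is true: Noah and Lior are different types; Orin is a knave" — true. ✓
  Lior (knight): "Orin is a knight if Noah is a knave" — true. ✓
This is the unique consistent assignment.

Knights: Noah and Lior. Knaves: Clio, Orin, and Yolanda.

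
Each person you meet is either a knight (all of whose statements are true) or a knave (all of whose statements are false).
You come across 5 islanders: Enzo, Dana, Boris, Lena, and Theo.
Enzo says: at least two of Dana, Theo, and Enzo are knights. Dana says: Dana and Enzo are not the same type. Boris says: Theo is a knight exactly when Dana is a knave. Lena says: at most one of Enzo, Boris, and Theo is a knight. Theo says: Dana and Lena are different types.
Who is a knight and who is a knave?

Enzo is a knave, Dana is a knight, Boris is a knight, Lena is a knight, and Theo is a knave.

Enzo (knave): "at least two of Dana, Theo, and Enzo are knights" — False. ✓
Dana (knight): "Dana and Enzo are not the same type" — true. ✓
As a knight, Boris's statement "Theo is a knight exactly when Dana is a knave" should be true; it is.
Lena (knight): "at most one of Enzo, Boris, and Theo is a knight" — true. ✓
Theo is a knave, so "Dana and Lena are different types" must be False — and it is.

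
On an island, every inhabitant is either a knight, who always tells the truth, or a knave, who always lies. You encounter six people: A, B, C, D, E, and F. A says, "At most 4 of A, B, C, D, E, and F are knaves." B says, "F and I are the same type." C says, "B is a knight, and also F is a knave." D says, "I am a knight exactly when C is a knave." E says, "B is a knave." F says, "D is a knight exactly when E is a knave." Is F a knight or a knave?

F is a knight.

Consistent assignments: {A=knight, B=knight, C=knave, D=knight, E=knave, F=knight}; {A=knight, B=knave, C=knave, D=knave, E=knight, F=knight}
In every consistent assignment, F is a knight.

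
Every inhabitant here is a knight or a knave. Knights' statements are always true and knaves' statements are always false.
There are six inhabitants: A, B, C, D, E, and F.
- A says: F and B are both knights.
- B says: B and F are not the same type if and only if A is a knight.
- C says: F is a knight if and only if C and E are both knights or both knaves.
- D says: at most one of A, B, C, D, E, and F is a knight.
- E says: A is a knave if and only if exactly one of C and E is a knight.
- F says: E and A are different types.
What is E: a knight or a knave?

E is a knight.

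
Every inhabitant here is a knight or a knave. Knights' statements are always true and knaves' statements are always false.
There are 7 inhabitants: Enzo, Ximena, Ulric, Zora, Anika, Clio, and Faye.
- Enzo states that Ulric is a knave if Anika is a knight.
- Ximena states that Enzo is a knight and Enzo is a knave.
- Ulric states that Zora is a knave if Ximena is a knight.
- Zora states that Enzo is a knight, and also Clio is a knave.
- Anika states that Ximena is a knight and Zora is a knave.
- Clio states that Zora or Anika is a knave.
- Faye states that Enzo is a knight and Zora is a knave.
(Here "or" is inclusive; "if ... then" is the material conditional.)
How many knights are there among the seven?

The unique consistent assignment is Enzo=knight, Ximena=knave, Ulric=knight, Zora=knave, Anika=knave, Clio=knight, Faye=knight.
That has 4 knights.

4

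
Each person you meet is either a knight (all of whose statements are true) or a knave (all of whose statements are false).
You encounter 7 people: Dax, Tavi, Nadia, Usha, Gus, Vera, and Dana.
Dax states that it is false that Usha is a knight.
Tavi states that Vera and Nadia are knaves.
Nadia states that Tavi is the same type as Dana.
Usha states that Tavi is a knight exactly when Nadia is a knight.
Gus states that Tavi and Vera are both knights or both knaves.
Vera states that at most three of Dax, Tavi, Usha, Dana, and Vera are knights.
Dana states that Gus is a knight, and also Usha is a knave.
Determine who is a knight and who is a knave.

Knights: Dax, Nadia, and Vera. Knaves: Tavi, Usha, Gus, and Dana.

Dax is a knight, so "it is false that Usha is a knight" must be True — and it is.
Tavi is a knave, so "Vera and Nadia are knaves" must be false — and it is.
Nadia is a knight; "Tavi is the same type as Dana" is True, as required.
Usha is a knave, and the claim "Tavi is a knight exactly when Nadia is a knight" is indeed false.
Gus is a knave, and the claim "Tavi and Vera are both knights or both knaves" is indeed false.
Vera is a knight; "at most three of Dax, Tavi, Usha, Dana, and Vera are knights" is True, as required.
As a knave, Dana's statement "Gus is a knight, and also Usha is a knave" should be false; it is.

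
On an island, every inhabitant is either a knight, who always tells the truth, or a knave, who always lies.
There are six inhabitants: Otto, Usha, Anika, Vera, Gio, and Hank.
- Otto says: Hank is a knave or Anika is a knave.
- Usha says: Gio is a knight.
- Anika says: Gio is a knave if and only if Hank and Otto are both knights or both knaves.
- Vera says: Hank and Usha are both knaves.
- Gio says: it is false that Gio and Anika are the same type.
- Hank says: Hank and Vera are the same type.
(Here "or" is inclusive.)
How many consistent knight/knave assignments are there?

1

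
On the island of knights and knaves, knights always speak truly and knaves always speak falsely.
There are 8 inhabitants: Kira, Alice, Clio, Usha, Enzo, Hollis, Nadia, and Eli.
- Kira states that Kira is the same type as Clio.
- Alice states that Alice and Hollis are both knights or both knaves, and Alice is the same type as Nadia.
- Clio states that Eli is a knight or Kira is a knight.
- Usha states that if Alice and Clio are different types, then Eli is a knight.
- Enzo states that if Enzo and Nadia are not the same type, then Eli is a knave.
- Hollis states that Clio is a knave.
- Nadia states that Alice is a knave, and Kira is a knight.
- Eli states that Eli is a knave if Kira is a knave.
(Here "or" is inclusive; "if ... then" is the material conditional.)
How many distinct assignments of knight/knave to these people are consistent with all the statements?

2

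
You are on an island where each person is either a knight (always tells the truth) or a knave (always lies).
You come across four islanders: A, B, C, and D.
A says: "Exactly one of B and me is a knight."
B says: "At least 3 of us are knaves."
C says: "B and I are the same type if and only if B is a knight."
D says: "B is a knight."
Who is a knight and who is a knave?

A is a knight, and the claim "exactly one of B and me is a knight" is indeed true.
B is a knave; "at least 3 of us are knaves" is false, as required.
C is a knight, so "B and I are the same type if and only if B is a knight" must be true — and it is.
D is a knave, and the claim "B is a knight" is indeed false.

Knights: A and C. Knaves: B and D.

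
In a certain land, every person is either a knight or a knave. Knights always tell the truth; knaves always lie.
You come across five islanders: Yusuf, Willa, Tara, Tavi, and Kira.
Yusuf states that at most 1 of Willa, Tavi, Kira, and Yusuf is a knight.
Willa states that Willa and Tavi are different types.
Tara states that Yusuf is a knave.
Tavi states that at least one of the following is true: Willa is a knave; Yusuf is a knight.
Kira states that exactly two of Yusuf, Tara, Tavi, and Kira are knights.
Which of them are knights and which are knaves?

Yusuf is a knave, Willa is a knight, Tara is a knight, Tavi is a knave, and Kira is a knight.

Since Yusuf is a knave, "at most 1 of Willa, Tavi, Kira, and Yusuf is a knight" needs to be False, which holds.
Since Willa is a knight, "Willa and Tavi are different types" needs to be True, which holds.
Tara is a knight, so "Yusuf is a knave" must be True — and it is.
Tavi (knave): "at least one of the following is true: Willa is a knave; Yusuf is a knight" — False. ✓
Since Kira is a knight, "exactly two of Yusuf, Tara, Tavi, and Kira are knights" needs to be True, which holds.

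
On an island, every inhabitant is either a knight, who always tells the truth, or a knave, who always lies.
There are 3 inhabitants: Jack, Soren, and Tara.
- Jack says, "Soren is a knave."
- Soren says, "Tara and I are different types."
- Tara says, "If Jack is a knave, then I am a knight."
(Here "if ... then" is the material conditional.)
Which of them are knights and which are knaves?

Suppose Jack is a knight. Then Jack's statement "Soren is a knave" would have to be true. Checking the 4 ways to assign the others, none is consistent with every speaker.
(For instance, with Soren=knight, Tara=knave, Jack's claim "Soren is a knave" comes out false where it would need to be true.)
So Jack must be a knave, making "Soren is a knave" false. Taking Jack=knave, Soren=knight, Tara=knave, each remaining statement checks out:
  Soren (knight): "Tara and I are different types" — true. ✓
  Tara (knave): "if Jack is a knave, then I am a knight" — false. ✓
This is the unique consistent assignment.

Jack is a knave, Soren is a knight, and Tara is a knave.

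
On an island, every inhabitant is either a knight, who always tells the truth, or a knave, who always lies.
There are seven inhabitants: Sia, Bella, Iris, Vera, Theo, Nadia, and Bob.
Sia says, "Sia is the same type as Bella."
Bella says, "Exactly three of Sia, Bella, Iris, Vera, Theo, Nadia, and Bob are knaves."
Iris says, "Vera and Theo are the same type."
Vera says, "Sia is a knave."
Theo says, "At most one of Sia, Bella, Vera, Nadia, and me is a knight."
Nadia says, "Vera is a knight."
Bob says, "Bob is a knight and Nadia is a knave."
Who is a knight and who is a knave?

Sia is a knight, Bella is a knight, Iris is a knight, Vera is a knave, Theo is a knave, Nadia is a knave, and Bob is a knight.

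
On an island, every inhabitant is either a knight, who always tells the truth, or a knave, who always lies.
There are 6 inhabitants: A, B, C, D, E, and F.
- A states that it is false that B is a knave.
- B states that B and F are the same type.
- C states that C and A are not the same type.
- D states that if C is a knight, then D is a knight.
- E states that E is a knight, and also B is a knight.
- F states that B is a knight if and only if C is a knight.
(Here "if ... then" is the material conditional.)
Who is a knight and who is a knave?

A is a knave, B is a knave, C is a knave, D is a knight, E is a knave, and F is a knight.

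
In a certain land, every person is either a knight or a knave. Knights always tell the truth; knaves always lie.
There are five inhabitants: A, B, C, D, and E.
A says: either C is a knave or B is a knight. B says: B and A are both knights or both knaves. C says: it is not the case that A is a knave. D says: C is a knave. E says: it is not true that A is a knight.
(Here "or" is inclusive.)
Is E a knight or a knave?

Consistent assignments: {A=knight, B=knight, C=knight, D=knave, E=knave}
In every consistent assignment, E is a knave.

E is a knave.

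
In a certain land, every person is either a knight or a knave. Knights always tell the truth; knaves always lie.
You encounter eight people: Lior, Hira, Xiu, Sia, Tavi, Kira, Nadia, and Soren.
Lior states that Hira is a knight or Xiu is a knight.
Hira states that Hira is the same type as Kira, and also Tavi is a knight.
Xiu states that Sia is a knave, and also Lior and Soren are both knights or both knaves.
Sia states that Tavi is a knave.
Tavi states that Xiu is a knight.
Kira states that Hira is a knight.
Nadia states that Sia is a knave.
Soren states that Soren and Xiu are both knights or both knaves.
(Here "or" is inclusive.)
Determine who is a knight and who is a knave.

Lior is a knight, and the claim "Hira is a knight or Xiu is a knight" is indeed true.
Hira is a knight, so "Hira is the same type as Kira, and also Tavi is a knight" must be true — and it is.
As a knight, Xiu's statement "Sia is a knave, and also Lior and Soren are both knights or both knaves" should be true; it is.
Sia is a knave, so "Tavi is a knave" must be False — and it is.
Tavi is a knight, and the claim "Xiu is a knight" is indeed true.
Kira is a knight, so "Hira is a knight" must be true — and it is.
Nadia (knight): "Sia is a knave" — true. ✓
Soren is a knight; "Soren and Xiu are both knights or both knaves" is true, as required.

Lior is a knight, Hira is a knight, Xiu is a knight, Sia is a knave, Tavi is a knight, Kira is a knight, Nadia is a knight, and Soren is a knight.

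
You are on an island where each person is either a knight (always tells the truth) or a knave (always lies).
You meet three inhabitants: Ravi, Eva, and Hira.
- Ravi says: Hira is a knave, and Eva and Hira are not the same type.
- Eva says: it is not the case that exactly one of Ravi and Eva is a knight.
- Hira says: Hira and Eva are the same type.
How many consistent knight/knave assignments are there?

Consistent assignments:
  Ravi=knight, Eva=knight, Hira=knave

1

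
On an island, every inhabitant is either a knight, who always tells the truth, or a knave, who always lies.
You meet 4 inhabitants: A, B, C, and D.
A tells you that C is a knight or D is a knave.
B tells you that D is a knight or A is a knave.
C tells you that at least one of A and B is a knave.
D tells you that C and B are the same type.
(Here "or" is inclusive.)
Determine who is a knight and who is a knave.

Knights: A and C. Knaves: B and D.

A (knight): "C is a knight or D is a knave" — True. ✓
B is a knave; "D is a knight or A is a knave" is False, as required.
As a knight, C's statement "at least one of A and B is a knave" should be True; it is.
Since D is a knave, "C and B are the same type" needs to be False, which holds.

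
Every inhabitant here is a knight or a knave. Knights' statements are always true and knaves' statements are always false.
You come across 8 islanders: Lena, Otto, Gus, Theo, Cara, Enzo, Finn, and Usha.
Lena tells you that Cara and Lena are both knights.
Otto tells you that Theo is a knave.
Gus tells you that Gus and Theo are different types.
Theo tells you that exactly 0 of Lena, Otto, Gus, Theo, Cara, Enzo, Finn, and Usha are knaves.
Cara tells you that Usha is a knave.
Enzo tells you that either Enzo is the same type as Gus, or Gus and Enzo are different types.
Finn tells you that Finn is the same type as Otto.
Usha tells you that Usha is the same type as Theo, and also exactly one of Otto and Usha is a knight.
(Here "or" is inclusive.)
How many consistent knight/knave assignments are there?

0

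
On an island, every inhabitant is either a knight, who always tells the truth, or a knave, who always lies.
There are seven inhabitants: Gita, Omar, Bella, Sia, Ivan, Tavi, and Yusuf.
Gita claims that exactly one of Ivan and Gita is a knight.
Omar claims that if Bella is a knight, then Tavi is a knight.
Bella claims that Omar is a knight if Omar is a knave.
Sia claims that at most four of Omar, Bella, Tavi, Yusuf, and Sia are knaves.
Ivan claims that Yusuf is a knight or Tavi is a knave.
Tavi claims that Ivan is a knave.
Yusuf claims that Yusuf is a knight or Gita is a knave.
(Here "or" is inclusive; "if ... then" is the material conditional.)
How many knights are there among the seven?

The unique consistent assignment is Gita=knight, Omar=knight, Bella=knight, Sia=knight, Ivan=knave, Tavi=knight, Yusuf=knave.
That has 5 knights.

5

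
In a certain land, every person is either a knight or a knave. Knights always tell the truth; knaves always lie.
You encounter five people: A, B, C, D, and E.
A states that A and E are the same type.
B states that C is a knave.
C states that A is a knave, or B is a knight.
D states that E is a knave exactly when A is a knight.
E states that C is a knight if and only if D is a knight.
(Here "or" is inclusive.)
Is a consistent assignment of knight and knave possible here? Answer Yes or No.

Yes

One consistent assignment: A=knave, B=knave, C=knight, D=knight, E=knight.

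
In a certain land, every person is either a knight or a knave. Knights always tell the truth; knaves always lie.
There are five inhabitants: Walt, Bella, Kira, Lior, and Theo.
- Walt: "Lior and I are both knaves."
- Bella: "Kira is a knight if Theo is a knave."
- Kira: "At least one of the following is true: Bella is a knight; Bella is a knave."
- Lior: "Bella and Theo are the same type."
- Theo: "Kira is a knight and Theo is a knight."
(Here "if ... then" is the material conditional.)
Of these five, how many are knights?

The unique consistent assignment is Walt=knave, Bella=knight, Kira=knight, Lior=knight, Theo=knight.
That has 4 knights.

4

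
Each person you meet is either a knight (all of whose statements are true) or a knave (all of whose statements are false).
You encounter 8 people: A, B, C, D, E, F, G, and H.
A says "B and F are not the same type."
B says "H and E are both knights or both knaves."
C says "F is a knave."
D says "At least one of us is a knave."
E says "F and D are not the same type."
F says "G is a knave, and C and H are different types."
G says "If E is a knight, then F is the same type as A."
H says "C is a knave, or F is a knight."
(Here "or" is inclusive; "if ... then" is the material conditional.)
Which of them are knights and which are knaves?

A is a knave, B is a knave, C is a knight, D is a knight, E is a knight, F is a knave, G is a knight, and H is a knave.

Since A is a knave, "B and F are not the same type" needs to be False, which holds.
As a knave, B's statement "H and E are both knights or both knaves" should be False; it is.
C is a knight; "F is a knave" is True, as required.
D is a knight, and the claim "at least one of us is a knave" is indeed True.
As a knight, E's statement "F and D are not the same type" should be True; it is.
As a knave, F's statement "G is a knave, and C and H are different types" should be False; it is.
G is a knight, so "if E is a knight, then F is the same type as A" must be True — and it is.
H (knave): "C is a knave, or F is a knight" — False. ✓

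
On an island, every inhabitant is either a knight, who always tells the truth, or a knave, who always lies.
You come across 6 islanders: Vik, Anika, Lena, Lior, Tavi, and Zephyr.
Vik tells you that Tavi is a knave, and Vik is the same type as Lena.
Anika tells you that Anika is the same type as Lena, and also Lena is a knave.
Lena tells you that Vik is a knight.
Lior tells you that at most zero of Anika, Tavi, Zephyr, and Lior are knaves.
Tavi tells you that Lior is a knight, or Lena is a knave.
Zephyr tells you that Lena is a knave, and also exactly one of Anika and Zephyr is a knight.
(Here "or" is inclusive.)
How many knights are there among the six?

The unique consistent assignment is Vik=knight, Anika=knave, Lena=knight, Lior=knave, Tavi=knave, Zephyr=knave.
That has 2 knights.

2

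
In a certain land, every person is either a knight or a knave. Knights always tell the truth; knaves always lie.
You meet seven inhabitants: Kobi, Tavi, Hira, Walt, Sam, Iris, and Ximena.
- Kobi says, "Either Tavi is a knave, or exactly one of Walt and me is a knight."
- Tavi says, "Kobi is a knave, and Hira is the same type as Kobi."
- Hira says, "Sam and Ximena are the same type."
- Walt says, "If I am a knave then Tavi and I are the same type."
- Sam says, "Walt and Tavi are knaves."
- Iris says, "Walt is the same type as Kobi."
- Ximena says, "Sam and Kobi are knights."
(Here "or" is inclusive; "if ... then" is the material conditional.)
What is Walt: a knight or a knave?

Walt is a knight.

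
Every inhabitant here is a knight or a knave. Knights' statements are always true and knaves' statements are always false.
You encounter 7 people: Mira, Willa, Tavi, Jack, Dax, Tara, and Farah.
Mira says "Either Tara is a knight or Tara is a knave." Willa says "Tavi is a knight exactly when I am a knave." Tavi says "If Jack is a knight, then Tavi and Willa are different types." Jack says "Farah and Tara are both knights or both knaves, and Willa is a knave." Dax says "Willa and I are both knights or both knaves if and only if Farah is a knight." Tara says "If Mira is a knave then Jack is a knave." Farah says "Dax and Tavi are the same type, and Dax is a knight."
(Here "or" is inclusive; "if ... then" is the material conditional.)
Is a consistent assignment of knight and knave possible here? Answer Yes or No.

Checking all 128 assignments, each has at least one speaker whose statement's truth value contradicts their type.

No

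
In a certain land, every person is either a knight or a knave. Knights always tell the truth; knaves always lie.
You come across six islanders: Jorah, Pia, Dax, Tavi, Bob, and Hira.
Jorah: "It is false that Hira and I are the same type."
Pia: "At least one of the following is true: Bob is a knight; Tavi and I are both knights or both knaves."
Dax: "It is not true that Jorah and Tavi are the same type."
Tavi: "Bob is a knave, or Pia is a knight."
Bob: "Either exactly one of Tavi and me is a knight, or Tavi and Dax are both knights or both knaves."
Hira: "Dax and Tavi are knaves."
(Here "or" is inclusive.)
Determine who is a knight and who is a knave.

As a knave, Jorah's statement "it is false that Hira and I are the same type" should be False; it is.
Pia is a knight, so "at least one of the following is true: Bob is a knight; Tavi and I are both knights or both knaves" must be true — and it is.
Dax is a knight, so "it is not true that Jorah and Tavi are the same type" must be true — and it is.
Tavi (knight): "Bob is a knave, or Pia is a knight" — true. ✓
Bob (knight): "either exactly one of Tavi and me is a knight, or Tavi and Dax are both knights or both knaves" — true. ✓
Hira is a knave, so "Dax and Tavi are knaves" must be False — and it is.

Jorah is a knave, Pia is a knight, Dax is a knight, Tavi is a knight, Bob is a knight, and Hira is a knave.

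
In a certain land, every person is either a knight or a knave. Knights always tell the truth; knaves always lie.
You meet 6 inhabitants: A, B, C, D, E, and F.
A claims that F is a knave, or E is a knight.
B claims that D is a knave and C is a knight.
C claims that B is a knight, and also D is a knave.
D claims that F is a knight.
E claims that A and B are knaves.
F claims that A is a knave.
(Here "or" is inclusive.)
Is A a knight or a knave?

A is a knight.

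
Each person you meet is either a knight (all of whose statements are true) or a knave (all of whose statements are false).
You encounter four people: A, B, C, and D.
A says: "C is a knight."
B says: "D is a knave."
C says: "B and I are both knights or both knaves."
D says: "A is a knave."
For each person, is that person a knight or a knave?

A is a knight, B is a knight, C is a knight, and D is a knave.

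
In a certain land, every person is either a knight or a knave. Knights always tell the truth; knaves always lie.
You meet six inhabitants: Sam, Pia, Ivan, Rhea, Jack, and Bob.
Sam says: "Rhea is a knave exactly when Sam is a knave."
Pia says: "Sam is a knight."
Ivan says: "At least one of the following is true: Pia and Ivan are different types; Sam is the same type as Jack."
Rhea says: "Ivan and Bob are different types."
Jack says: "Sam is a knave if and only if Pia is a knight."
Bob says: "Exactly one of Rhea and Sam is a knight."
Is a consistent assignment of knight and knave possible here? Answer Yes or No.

Checking all 64 assignments, each has at least one speaker whose statement's truth value contradicts their type.

No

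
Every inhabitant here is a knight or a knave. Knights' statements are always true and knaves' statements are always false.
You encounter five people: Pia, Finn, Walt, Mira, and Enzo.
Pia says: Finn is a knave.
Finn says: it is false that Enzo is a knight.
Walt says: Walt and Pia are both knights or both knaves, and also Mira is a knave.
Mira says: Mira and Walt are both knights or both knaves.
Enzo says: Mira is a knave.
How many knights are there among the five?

3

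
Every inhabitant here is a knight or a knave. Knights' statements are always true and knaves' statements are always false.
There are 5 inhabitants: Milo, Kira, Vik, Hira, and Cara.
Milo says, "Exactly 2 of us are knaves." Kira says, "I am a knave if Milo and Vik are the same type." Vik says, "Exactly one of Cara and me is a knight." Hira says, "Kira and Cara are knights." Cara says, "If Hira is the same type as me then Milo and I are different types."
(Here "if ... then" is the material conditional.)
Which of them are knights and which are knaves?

Since Milo is a knave, "exactly 2 of us are knaves" needs to be False, which holds.
Kira is a knight, so "I am a knave if Milo and Vik are the same type" must be true — and it is.
As a knight, Vik's statement "exactly one of Cara and me is a knight" should be true; it is.
Hira is a knave, so "Kira and Cara are knights" must be False — and it is.
Since Cara is a knave, "if Hira is the same type as me then Milo and I are different types" needs to be False, which holds.

Milo is a knave, Kira is a knight, Vik is a knight, Hira is a knave, and Cara is a knave.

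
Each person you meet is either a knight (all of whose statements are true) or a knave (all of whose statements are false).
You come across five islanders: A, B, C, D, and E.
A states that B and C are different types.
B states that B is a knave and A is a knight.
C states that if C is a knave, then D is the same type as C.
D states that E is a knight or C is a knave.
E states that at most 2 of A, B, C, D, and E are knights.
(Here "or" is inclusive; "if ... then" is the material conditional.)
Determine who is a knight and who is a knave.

A is a knave, B is a knave, C is a knave, D is a knight, and E is a knight.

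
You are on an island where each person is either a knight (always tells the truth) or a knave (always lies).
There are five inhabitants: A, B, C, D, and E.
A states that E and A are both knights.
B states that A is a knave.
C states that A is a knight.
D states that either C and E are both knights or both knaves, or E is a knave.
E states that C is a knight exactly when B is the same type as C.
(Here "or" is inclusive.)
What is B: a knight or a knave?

Consistent assignments: {A=knave, B=knight, C=knave, D=knave, E=knight}
In every consistent assignment, B is a knight.

B is a knight.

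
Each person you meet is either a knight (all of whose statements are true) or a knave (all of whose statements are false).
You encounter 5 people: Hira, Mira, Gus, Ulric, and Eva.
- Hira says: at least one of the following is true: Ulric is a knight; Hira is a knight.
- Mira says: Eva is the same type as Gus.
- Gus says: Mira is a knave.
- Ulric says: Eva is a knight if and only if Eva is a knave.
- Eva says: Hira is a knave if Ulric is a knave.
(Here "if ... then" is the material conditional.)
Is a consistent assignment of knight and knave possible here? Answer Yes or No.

Yes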